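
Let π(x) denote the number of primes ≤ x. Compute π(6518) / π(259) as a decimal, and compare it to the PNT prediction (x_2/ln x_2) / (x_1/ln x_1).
π(6518)/π(259) = 842/55 ≈ 15.3091;  PNT prediction ≈ 15.9233.

π(259) = 55 and π(6518) = 842, so π(6518)/π(259) ≈ 15.3091. The PNT-predicted ratio is (6518/ln(6518)) / (259/ln(259)) ≈ 15.9233. The two agree to within a few percent, as expected.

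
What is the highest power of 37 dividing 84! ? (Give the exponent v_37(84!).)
v_37(84!) = 2

Legendre's formula: v_p(n!) = Σ_{k ≥ 1} ⌊n / p^k⌋. For p = 37, n = 84, the terms are:
  ⌊84/37^1⌋ = ⌊84/37⌋ = 2
(the next term ⌊84/37^2⌋ = 0, terminating the sum). Summing: v_37(84!) = 2 = 2.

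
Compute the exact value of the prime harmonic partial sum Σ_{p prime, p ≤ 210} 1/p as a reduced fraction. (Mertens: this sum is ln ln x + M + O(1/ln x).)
Σ 1/p = 15202313841027497739047080375538859939135227730139536997746371469607707132833646367/7799922041683461553249199106329813876687996789903550945093032474868511536164700810

π(210) = 46, so the primes ≤ 210 are [2, 3, 5, 7, 11, 13, 17, 19, 23, 29, 31, 37, 41, 43, 47, 53, 59, 61, 67, 71, 73, 79, 83, 89, 97, 101, 103, 107, 109, 113, 127, 131, 137, 139, 149, 151, 157, 163, 167, 173, 179, 181, 191, 193, 197, 199]. Summing 1/p over these primes: 15202313841027497739047080375538859939135227730139536997746371469607707132833646367/7799922041683461553249199106329813876687996789903550945093032474868511536164700810 ≈ 1.9490. Mertens estimate ln ln(210) + 0.2615 ≈ 1.9381.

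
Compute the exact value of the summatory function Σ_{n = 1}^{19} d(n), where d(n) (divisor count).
Σ_{n ≤ 19} d(n) = 60

Compute d(n) for each 1 ≤ n ≤ 19: d(1) = 1, d(2) = 2, d(3) = 2, d(4) = 3, d(5) = 2, d(6) = 4, d(7) = 2, d(8) = 4, d(9) = 3, d(10) = 4, d(11) = 2, d(12) = 6, d(13) = 2, d(14) = 4, d(15) = 4, d(16) = 5, d(17) = 2, d(18) = 6, d(19) = 2. Summing all 19 values: 60. (Dirichlet's divisor formula: Σ_{n ≤ x} d(n) = x ln(x) + (2γ − 1) x + O(√x). For x = 19, the asymptotic estimate is ≈ 58.88.)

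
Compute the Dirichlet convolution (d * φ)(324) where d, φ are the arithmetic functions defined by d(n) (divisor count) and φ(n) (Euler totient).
(d * φ)(324) = 847

Divisors of 324: [1, 2, 3, 4, 6, 9, 12, 18, 27, 36, 54, 81, 108, 162, 324]. For each d | 324:
  d = 1: d(1) · φ(324/1) = 1 · 108 = 108
  d = 2: d(2) · φ(324/2) = 2 · 54 = 108
  d = 3: d(3) · φ(324/3) = 2 · 36 = 72
  d = 4: d(4) · φ(324/4) = 3 · 54 = 162
  d = 6: d(6) · φ(324/6) = 4 · 18 = 72
  d = 9: d(9) · φ(324/9) = 3 · 12 = 36
  d = 12: d(12) · φ(324/12) = 6 · 18 = 108
  d = 18: d(18) · φ(324/18) = 6 · 6 = 36
  d = 27: d(27) · φ(324/27) = 4 · 4 = 16
  d = 36: d(36) · φ(324/36) = 9 · 6 = 54
  d = 54: d(54) · φ(324/54) = 8 · 2 = 16
  d = 81: d(81) · φ(324/81) = 5 · 2 = 10
  d = 108: d(108) · φ(324/108) = 12 · 2 = 24
  d = 162: d(162) · φ(324/162) = 10 · 1 = 10
  d = 324: d(324) · φ(324/324) = 15 · 1 = 15
Summing: (d * φ)(324) = 108 + 108 + 72 + 162 + 72 + 36 + 108 + 36 + 16 + 54 + 16 + 10 + 24 + 10 + 15 = 847.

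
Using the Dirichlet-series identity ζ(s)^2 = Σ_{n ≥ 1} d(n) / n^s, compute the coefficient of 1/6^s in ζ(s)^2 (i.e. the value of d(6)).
d(6) = 4

ζ(s)^2 = (Σ 1/m^s)(Σ 1/k^s). The coefficient of 1/n^s in the product is the number of ordered pairs (m, k) with mk = n, which equals d(n). For n = 6, divisors are [1, 2, 3, 6], so d(6) = 4.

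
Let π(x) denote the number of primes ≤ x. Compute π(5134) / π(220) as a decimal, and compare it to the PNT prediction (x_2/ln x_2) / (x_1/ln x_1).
π(5134)/π(220) = 685/47 ≈ 14.5745;  PNT prediction ≈ 14.7323.

π(220) = 47 and π(5134) = 685, so π(5134)/π(220) ≈ 14.5745. The PNT-predicted ratio is (5134/ln(5134)) / (220/ln(220)) ≈ 14.7323. The two agree to within a few percent, as expected.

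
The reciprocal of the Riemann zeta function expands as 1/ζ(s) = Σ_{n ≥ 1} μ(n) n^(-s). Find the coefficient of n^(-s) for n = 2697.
μ(2697) = -1

Factor n = 2697 = 3 · 29 · 31. μ(n) = 0 if any exponent ≥ 2 (not squarefree); otherwise μ(n) = (−1)^{ω(n)} where ω(n) is the number of distinct prime factors. Applying: μ(2697) = -1.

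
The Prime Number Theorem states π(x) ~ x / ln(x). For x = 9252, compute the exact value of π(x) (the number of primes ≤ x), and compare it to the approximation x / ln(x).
π(9252) = 1146;  x/ln(x) ≈ 1013.07;  relative error ≈ 11.60%.

Directly count primes up to 9252: π(9252) = 1146. The PNT approximation gives 9252/ln(9252) ≈ 9252/9.13260 ≈ 1013.07. Relative error (π(x) − x/ln(x)) / π(x) ≈ 11.60%; the approximation is known to undercount slightly (Li(x) is a better estimate).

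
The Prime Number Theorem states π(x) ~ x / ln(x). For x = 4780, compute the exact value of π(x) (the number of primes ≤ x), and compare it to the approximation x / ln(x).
π(4780) = 641;  x/ln(x) ≈ 564.20;  relative error ≈ 11.98%.

Directly count primes up to 4780: π(4780) = 641. The PNT approximation gives 4780/ln(4780) ≈ 4780/8.47220 ≈ 564.20. Relative error (π(x) − x/ln(x)) / π(x) ≈ 11.98%; the approximation is known to undercount slightly (Li(x) is a better estimate).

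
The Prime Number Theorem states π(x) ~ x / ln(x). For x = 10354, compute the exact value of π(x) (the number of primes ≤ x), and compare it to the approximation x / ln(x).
π(10354) = 1270;  x/ln(x) ≈ 1119.94;  relative error ≈ 11.82%.

Directly count primes up to 10354: π(10354) = 1270. The PNT approximation gives 10354/ln(10354) ≈ 10354/9.24513 ≈ 1119.94. Relative error (π(x) − x/ln(x)) / π(x) ≈ 11.82%; the approximation is known to undercount slightly (Li(x) is a better estimate).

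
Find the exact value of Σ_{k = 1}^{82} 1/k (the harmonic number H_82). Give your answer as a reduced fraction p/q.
H_82 = 44139711531918267321142140457772773/8845597978580177157715301537899200

Direct summation: H_82 = 1 + 1/2 + ... + 1/82. The least common denominator is lcm(1, ..., 82) = 97301577764381948734868316916891200; over this denominator the numerator is 97301577764381948734868316916891200 + 48650788882190974367434158458445600 + 32433859254793982911622772305630400 + 24325394441095487183717079229222800 + 19460315552876389746973663383378240 + 16216929627396991455811386152815200 + 13900225394911706962124045273841600 + 12162697220547743591858539614611400 + 10811286418264660970540924101876800 + 9730157776438194873486831691689120 + 8845597978580177157715301537899200 + 8108464813698495727905693076407600 + 7484736751106303748836024378222400 + 6950112697455853481062022636920800 + 6486771850958796582324554461126080 + 6081348610273871795929269807305700 + 5723622221434232278521665700993600 + 5405643209132330485270462050938400 + 5121135671809576249203595627204800 + 4865078888219097436743415845844560 + 4633408464970568987374681757947200 + 4422798989290088578857650768949600 + 4230503381060084727602970300734400 + 4054232406849247863952846538203800 + 3892063110575277949394732676675648 + 3742368375553151874418012189111200 + 3603762139421553656846974700625600 + 3475056348727926740531011318460400 + 3355226819461446508098907479892800 + 3243385925479398291162277230563040 + 3138760573044578991447365061835200 + 3040674305136935897964634903652850 + 2948532659526725719238433845966400 + 2861811110717116139260832850496800 + 2780045078982341392424809054768320 + 2702821604566165242635231025469200 + 2629772372010322938780224781537600 + 2560567835904788124601797813602400 + 2494912250368767916278674792740800 + 2432539444109548718371707922922280 + 2373209213765413383777276022363200 + 2316704232485284493687340878973600 + 2262827389869347644996937602718400 + 2211399494645044289428825384474800 + 2162257283652932194108184820375360 + 2115251690530042363801485150367200 + 2070246335412381887975921636529600 + 2027116203424623931976423269101900 + 1985746484987386708874863610548800 + 1946031555287638974697366338337824 + 1907874073811410759507221900331200 + 1871184187776575937209006094555600 + 1835878825743055636506949375790400 + 1801881069710776828423487350312800 + 1769119595716035431543060307579840 + 1737528174363963370265505659230200 + 1707045223936525416401198542401600 + 1677613409730723254049453739946400 + 1649179284142066927709632490116800 + 1621692962739699145581138615281520 + 1595107832202982766145382244539200 + 1569380286522289495723682530917600 + 1544469488323522995791560585982400 + 1520337152568467948982317451826425 + 1496947350221260749767204875644480 + 1474266329763362859619216922983200 + 1452262354692267891565198759953600 + 1430905555358558069630416425248400 + 1410167793686694909200990100244800 + 1390022539491170696212404527384160 + 1370444757244816179364342491787200 + 1351410802283082621317615512734600 + 1332898325539478749792716670094400 + 1314886186005161469390112390768800 + 1297354370191759316464910892225216 + 1280283917952394062300898906801200 + 1263656854082882451102185933985600 + 1247456125184383958139337396370400 + 1231665541321290490314788821732800 + 1216269722054774359185853961461140 + 1201254046473851218948991566875200 + 1186604606882706691888638011181600 = 485536826851100940532563545035500503, so H_82 = 485536826851100940532563545035500503/97301577764381948734868316916891200; reducing by gcd(485536826851100940532563545035500503, 97301577764381948734868316916891200) = 11 gives 44139711531918267321142140457772773/8845597978580177157715301537899200 ≈ 4.99002. (The PNT-adjacent estimate ln(82) + γ ≈ 4.98393 matches within O(1/n).)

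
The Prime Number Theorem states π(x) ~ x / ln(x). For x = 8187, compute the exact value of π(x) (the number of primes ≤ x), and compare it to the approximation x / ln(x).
π(8187) = 1027;  x/ln(x) ≈ 908.63;  relative error ≈ 11.53%.

Directly count primes up to 8187: π(8187) = 1027. The PNT approximation gives 8187/ln(8187) ≈ 8187/9.01030 ≈ 908.63. Relative error (π(x) − x/ln(x)) / π(x) ≈ 11.53%; the approximation is known to undercount slightly (Li(x) is a better estimate).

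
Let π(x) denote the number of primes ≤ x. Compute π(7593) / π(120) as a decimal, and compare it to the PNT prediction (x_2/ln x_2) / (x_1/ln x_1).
π(7593)/π(120) = 965/30 ≈ 32.1667;  PNT prediction ≈ 33.9037.

π(120) = 30 and π(7593) = 965, so π(7593)/π(120) ≈ 32.1667. The PNT-predicted ratio is (7593/ln(7593)) / (120/ln(120)) ≈ 33.9037. The two agree to within a few percent, as expected.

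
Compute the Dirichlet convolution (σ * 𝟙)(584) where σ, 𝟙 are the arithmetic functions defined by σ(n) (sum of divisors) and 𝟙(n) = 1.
(σ * 𝟙)(584) = 1950

Divisors of 584: [1, 2, 4, 8, 73, 146, 292, 584]. For each d | 584:
  d = 1: σ(1) · 𝟙(584/1) = 1 · 1 = 1
  d = 2: σ(2) · 𝟙(584/2) = 3 · 1 = 3
  d = 4: σ(4) · 𝟙(584/4) = 7 · 1 = 7
  d = 8: σ(8) · 𝟙(584/8) = 15 · 1 = 15
  d = 73: σ(73) · 𝟙(584/73) = 74 · 1 = 74
  d = 146: σ(146) · 𝟙(584/146) = 222 · 1 = 222
  d = 292: σ(292) · 𝟙(584/292) = 518 · 1 = 518
  d = 584: σ(584) · 𝟙(584/584) = 1110 · 1 = 1110
Summing: (σ * 𝟙)(584) = 1 + 3 + 7 + 15 + 74 + 222 + 518 + 1110 = 1950.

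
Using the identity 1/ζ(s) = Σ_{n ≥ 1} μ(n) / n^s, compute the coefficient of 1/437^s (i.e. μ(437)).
μ(437) = 1

Factor n = 437 = 19 · 23. μ(n) = 0 if any exponent ≥ 2 (not squarefree); otherwise μ(n) = (−1)^{ω(n)} where ω(n) is the number of distinct prime factors. Applying: μ(437) = 1.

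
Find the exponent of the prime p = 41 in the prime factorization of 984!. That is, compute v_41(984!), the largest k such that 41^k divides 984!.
v_41(984!) = 24

Legendre's formula: v_p(n!) = Σ_{k ≥ 1} ⌊n / p^k⌋. For p = 41, n = 984, the terms are:
  ⌊984/41^1⌋ = ⌊984/41⌋ = 24
(the next term ⌊984/41^2⌋ = 0, terminating the sum). Summing: v_41(984!) = 24 = 24.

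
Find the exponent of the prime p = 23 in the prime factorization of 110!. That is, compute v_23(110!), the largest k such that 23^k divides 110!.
v_23(110!) = 4

Legendre's formula: v_p(n!) = Σ_{k ≥ 1} ⌊n / p^k⌋. For p = 23, n = 110, the terms are:
  ⌊110/23^1⌋ = ⌊110/23⌋ = 4
(the next term ⌊110/23^2⌋ = 0, terminating the sum). Summing: v_23(110!) = 4 = 4.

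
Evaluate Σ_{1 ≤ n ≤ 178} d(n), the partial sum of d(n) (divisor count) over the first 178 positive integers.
Σ_{n ≤ 178} d(n) = 951

Compute d(n) for each 1 ≤ n ≤ 178: d(1) = 1, d(2) = 2, d(3) = 2, d(4) = 3, d(5) = 2, d(6) = 4, d(7) = 2, d(8) = 4, d(9) = 3, d(10) = 4, d(11) = 2, d(12) = 6, d(13) = 2, d(14) = 4, d(15) = 4, d(16) = 5, d(17) = 2, d(18) = 6, d(19) = 2, d(20) = 6, d(21) = 4, d(22) = 4, d(23) = 2, d(24) = 8, d(25) = 3, d(26) = 4, d(27) = 4, d(28) = 6, d(29) = 2, d(30) = 8, d(31) = 2, d(32) = 6, d(33) = 4, d(34) = 4, d(35) = 4, d(36) = 9, d(37) = 2, d(38) = 4, d(39) = 4, d(40) = 8, d(41) = 2, d(42) = 8, d(43) = 2, d(44) = 6, d(45) = 6, d(46) = 4, d(47) = 2, d(48) = 10, d(49) = 3, d(50) = 6, d(51) = 4, d(52) = 6, d(53) = 2, d(54) = 8, d(55) = 4, d(56) = 8, d(57) = 4, d(58) = 4, d(59) = 2, d(60) = 12, d(61) = 2, d(62) = 4, d(63) = 6, d(64) = 7, d(65) = 4, d(66) = 8, d(67) = 2, d(68) = 6, d(69) = 4, d(70) = 8, d(71) = 2, d(72) = 12, d(73) = 2, d(74) = 4, d(75) = 6, d(76) = 6, d(77) = 4, d(78) = 8, d(79) = 2, d(80) = 10, d(81) = 5, d(82) = 4, d(83) = 2, d(84) = 12, d(85) = 4, d(86) = 4, d(87) = 4, d(88) = 8, d(89) = 2, d(90) = 12, d(91) = 4, d(92) = 6, d(93) = 4, d(94) = 4, d(95) = 4, d(96) = 12, d(97) = 2, d(98) = 6, d(99) = 6, d(100) = 9, d(101) = 2, d(102) = 8, d(103) = 2, d(104) = 8, d(105) = 8, d(106) = 4, d(107) = 2, d(108) = 12, d(109) = 2, d(110) = 8, d(111) = 4, d(112) = 10, d(113) = 2, d(114) = 8, d(115) = 4, d(116) = 6, d(117) = 6, d(118) = 4, d(119) = 4, d(120) = 16, d(121) = 3, d(122) = 4, d(123) = 4, d(124) = 6, d(125) = 4, d(126) = 12, d(127) = 2, d(128) = 8, d(129) = 4, d(130) = 8, d(131) = 2, d(132) = 12, d(133) = 4, d(134) = 4, d(135) = 8, d(136) = 8, d(137) = 2, d(138) = 8, d(139) = 2, d(140) = 12, d(141) = 4, d(142) = 4, d(143) = 4, d(144) = 15, d(145) = 4, d(146) = 4, d(147) = 6, d(148) = 6, d(149) = 2, d(150) = 12, d(151) = 2, d(152) = 8, d(153) = 6, d(154) = 8, d(155) = 4, d(156) = 12, d(157) = 2, d(158) = 4, d(159) = 4, d(160) = 12, d(161) = 4, d(162) = 10, d(163) = 2, d(164) = 6, d(165) = 8, d(166) = 4, d(167) = 2, d(168) = 16, d(169) = 3, d(170) = 8, d(171) = 6, d(172) = 6, d(173) = 2, d(174) = 8, d(175) = 6, d(176) = 10, d(177) = 4, d(178) = 4. Summing all 178 values: 951. (Dirichlet's divisor formula: Σ_{n ≤ x} d(n) = x ln(x) + (2γ − 1) x + O(√x). For x = 178, the asymptotic estimate is ≈ 949.85.)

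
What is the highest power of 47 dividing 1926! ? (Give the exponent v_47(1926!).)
v_47(1926!) = 40

Legendre's formula: v_p(n!) = Σ_{k ≥ 1} ⌊n / p^k⌋. For p = 47, n = 1926, the terms are:
  ⌊1926/47^1⌋ = ⌊1926/47⌋ = 40
(the next term ⌊1926/47^2⌋ = 0, terminating the sum). Summing: v_47(1926!) = 40 = 40.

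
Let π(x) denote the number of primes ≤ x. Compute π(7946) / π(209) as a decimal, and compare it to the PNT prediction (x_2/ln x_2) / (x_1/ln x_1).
π(7946)/π(209) = 1003/46 ≈ 21.8043;  PNT prediction ≈ 22.6171.

π(209) = 46 and π(7946) = 1003, so π(7946)/π(209) ≈ 21.8043. The PNT-predicted ratio is (7946/ln(7946)) / (209/ln(209)) ≈ 22.6171. The two agree to within a few percent, as expected.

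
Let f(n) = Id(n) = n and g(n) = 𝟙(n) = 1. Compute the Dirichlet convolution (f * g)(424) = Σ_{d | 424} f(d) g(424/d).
(Id * 𝟙)(424) = 810

Divisors of 424: [1, 2, 4, 8, 53, 106, 212, 424]. For each d | 424:
  d = 1: Id(1) · 𝟙(424/1) = 1 · 1 = 1
  d = 2: Id(2) · 𝟙(424/2) = 2 · 1 = 2
  d = 4: Id(4) · 𝟙(424/4) = 4 · 1 = 4
  d = 8: Id(8) · 𝟙(424/8) = 8 · 1 = 8
  d = 53: Id(53) · 𝟙(424/53) = 53 · 1 = 53
  d = 106: Id(106) · 𝟙(424/106) = 106 · 1 = 106
  d = 212: Id(212) · 𝟙(424/212) = 212 · 1 = 212
  d = 424: Id(424) · 𝟙(424/424) = 424 · 1 = 424
Summing: (Id * 𝟙)(424) = 1 + 2 + 4 + 8 + 53 + 106 + 212 + 424 = 810.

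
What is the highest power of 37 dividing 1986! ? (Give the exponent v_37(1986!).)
v_37(1986!) = 54

Legendre's formula: v_p(n!) = Σ_{k ≥ 1} ⌊n / p^k⌋. For p = 37, n = 1986, the terms are:
  ⌊1986/37^1⌋ = ⌊1986/37⌋ = 53
  ⌊1986/37^2⌋ = ⌊1986/1369⌋ = 1
(the next term ⌊1986/37^3⌋ = 0, terminating the sum). Summing: v_37(1986!) = 53 + 1 = 54.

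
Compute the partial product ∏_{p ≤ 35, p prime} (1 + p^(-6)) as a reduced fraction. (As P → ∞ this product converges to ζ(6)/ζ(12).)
∏ = 27817995139941732182652708678753385001734002671757520/27350499395438163022926501194256392285250955967934357

The primes p ≤ 35 are [2, 3, 5, 7, 11, 13, 17, 19, 23, 29, 31]. For each, (1 + 1/p^6) = (p^6 + 1)/p^6. Multiplying these fractions over p ∈ [2, 3, 5, 7, 11, 13, 17, 19, 23, 29, 31] gives 27817995139941732182652708678753385001734002671757520/27350499395438163022926501194256392285250955967934357. (In the limit P → ∞ this tends to ζ(6)/ζ(12).)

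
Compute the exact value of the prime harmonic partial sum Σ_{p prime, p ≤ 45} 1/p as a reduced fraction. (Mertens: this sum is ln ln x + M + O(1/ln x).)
Σ 1/p = 21460568175640361/13082761331670030

π(45) = 14, so the primes ≤ 45 are [2, 3, 5, 7, 11, 13, 17, 19, 23, 29, 31, 37, 41, 43]. Summing 1/p over these primes: 21460568175640361/13082761331670030 ≈ 1.6404. Mertens estimate ln ln(45) + 0.2615 ≈ 1.5983.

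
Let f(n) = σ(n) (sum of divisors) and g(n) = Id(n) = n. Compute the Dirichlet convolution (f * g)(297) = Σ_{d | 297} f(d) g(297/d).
(σ * Id)(297) = 3266

Divisors of 297: [1, 3, 9, 11, 27, 33, 99, 297]. For each d | 297:
  d = 1: σ(1) · Id(297/1) = 1 · 297 = 297
  d = 3: σ(3) · Id(297/3) = 4 · 99 = 396
  d = 9: σ(9) · Id(297/9) = 13 · 33 = 429
  d = 11: σ(11) · Id(297/11) = 12 · 27 = 324
  d = 27: σ(27) · Id(297/27) = 40 · 11 = 440
  d = 33: σ(33) · Id(297/33) = 48 · 9 = 432
  d = 99: σ(99) · Id(297/99) = 156 · 3 = 468
  d = 297: σ(297) · Id(297/297) = 480 · 1 = 480
Summing: (σ * Id)(297) = 297 + 396 + 429 + 324 + 440 + 432 + 468 + 480 = 3266.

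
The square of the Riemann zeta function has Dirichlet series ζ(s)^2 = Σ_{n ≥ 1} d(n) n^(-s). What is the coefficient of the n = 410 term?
d(410) = 8

ζ(s)^2 = (Σ 1/m^s)(Σ 1/k^s). The coefficient of 1/n^s in the product is the number of ordered pairs (m, k) with mk = n, which equals d(n). For n = 410, divisors are [1, 2, 5, 10, 41, 82, 205, 410], so d(410) = 8.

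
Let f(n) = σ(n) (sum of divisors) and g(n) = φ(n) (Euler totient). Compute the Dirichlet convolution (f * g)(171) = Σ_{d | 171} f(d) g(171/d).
(σ * φ)(171) = 1026

Divisors of 171: [1, 3, 9, 19, 57, 171]. For each d | 171:
  d = 1: σ(1) · φ(171/1) = 1 · 108 = 108
  d = 3: σ(3) · φ(171/3) = 4 · 36 = 144
  d = 9: σ(9) · φ(171/9) = 13 · 18 = 234
  d = 19: σ(19) · φ(171/19) = 20 · 6 = 120
  d = 57: σ(57) · φ(171/57) = 80 · 2 = 160
  d = 171: σ(171) · φ(171/171) = 260 · 1 = 260
Summing: (σ * φ)(171) = 108 + 144 + 234 + 120 + 160 + 260 = 1026.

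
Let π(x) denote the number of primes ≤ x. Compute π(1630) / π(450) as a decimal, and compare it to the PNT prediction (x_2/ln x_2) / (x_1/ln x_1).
π(1630)/π(450) = 258/87 ≈ 2.9655;  PNT prediction ≈ 2.9919.

π(450) = 87 and π(1630) = 258, so π(1630)/π(450) ≈ 2.9655. The PNT-predicted ratio is (1630/ln(1630)) / (450/ln(450)) ≈ 2.9919. The two agree to within a few percent, as expected.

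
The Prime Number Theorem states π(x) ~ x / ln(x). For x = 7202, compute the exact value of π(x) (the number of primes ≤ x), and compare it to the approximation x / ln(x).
π(7202) = 919;  x/ln(x) ≈ 810.84;  relative error ≈ 11.77%.

Directly count primes up to 7202: π(7202) = 919. The PNT approximation gives 7202/ln(7202) ≈ 7202/8.88211 ≈ 810.84. Relative error (π(x) − x/ln(x)) / π(x) ≈ 11.77%; the approximation is known to undercount slightly (Li(x) is a better estimate).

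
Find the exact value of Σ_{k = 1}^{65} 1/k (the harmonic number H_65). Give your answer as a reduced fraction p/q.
H_65 = 625192648726870088010174299/131362987122535807501262400

Direct summation: H_65 = 1 + 1/2 + ... + 1/65. The least common denominator is lcm(1, ..., 65) = 1182266884102822267511361600; over this denominator the numerator is 1182266884102822267511361600 + 591133442051411133755680800 + 394088961367607422503787200 + 295566721025705566877840400 + 236453376820564453502272320 + 197044480683803711251893600 + 168895269157546038215908800 + 147783360512852783438920200 + 131362987122535807501262400 + 118226688410282226751136160 + 107478807645711115228305600 + 98522240341901855625946800 + 90943606469447866731643200 + 84447634578773019107954400 + 78817792273521484500757440 + 73891680256426391719460100 + 69545110829577780441844800 + 65681493561267903750631200 + 62224572847516961447966400 + 59113344205141113375568080 + 56298423052515346071969600 + 53739403822855557614152800 + 51402908004470533370059200 + 49261120170950927812973400 + 47290675364112890700454464 + 45471803234723933365821600 + 43787662374178602500420800 + 42223817289386509553977200 + 40767823589752491983150400 + 39408896136760742250378720 + 38137641422671686048753600 + 36945840128213195859730050 + 35826269215237038409435200 + 34772555414788890220922400 + 33779053831509207643181760 + 32840746780633951875315600 + 31953159029806007230036800 + 31112286423758480723983200 + 30314535489815955577214400 + 29556672102570556687784040 + 28835777661044445549057600 + 28149211526257673035984800 + 27494578700065634128171200 + 26869701911427778807076400 + 26272597424507161500252480 + 25701454002235266685029600 + 25154614555379197181092800 + 24630560085475463906486700 + 24127895593935148316558400 + 23645337682056445350227232 + 23181703609859260147281600 + 22735901617361966682910800 + 22306922341562684292667200 + 21893831187089301250210400 + 21495761529142223045661120 + 21111908644693254776988600 + 20741524282505653815988800 + 20383911794876245991575200 + 20038421764454614703582400 + 19704448068380371125189360 + 19381424329554463401825600 + 19068820711335843024376800 + 18766141017505115357323200 + 18472920064106597929865025 + 18188721293889573346328640 = 5626733838541830792091568691, so H_65 = 5626733838541830792091568691/1182266884102822267511361600; reducing by gcd(5626733838541830792091568691, 1182266884102822267511361600) = 9 gives 625192648726870088010174299/131362987122535807501262400 ≈ 4.75928. (The PNT-adjacent estimate ln(65) + γ ≈ 4.75160 matches within O(1/n).)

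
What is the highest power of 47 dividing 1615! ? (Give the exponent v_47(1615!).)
v_47(1615!) = 34

Legendre's formula: v_p(n!) = Σ_{k ≥ 1} ⌊n / p^k⌋. For p = 47, n = 1615, the terms are:
  ⌊1615/47^1⌋ = ⌊1615/47⌋ = 34
(the next term ⌊1615/47^2⌋ = 0, terminating the sum). Summing: v_47(1615!) = 34 = 34.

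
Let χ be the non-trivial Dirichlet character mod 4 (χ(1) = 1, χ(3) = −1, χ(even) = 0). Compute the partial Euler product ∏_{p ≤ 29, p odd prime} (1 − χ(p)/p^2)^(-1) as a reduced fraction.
∏ = 949136745811969/1035447238656000

The odd primes p ≤ 29 are [3, 5, 7, 11, 13, 17, 19, 23, 29]. For each, χ(p) = 1 if p ≡ 1 mod 4, χ(p) = −1 if p ≡ 3 mod 4. Taking (1 − χ(p)/p^2)^(-1) = p^2/(p^2 − χ(p)): (1 − (-1)/3^2)^(-1) · (1 − (1)/5^2)^(-1) · (1 − (-1)/7^2)^(-1) · (1 − (-1)/11^2)^(-1) · (1 − (1)/13^2)^(-1) · (1 − (1)/17^2)^(-1) · (1 − (-1)/19^2)^(-1) · (1 − (-1)/23^2)^(-1) · (1 − (1)/29^2)^(-1) = 949136745811969/1035447238656000.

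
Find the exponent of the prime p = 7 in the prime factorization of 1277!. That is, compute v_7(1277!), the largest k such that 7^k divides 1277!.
v_7(1277!) = 211

Legendre's formula: v_p(n!) = Σ_{k ≥ 1} ⌊n / p^k⌋. For p = 7, n = 1277, the terms are:
  ⌊1277/7^1⌋ = ⌊1277/7⌋ = 182
  ⌊1277/7^2⌋ = ⌊1277/49⌋ = 26
  ⌊1277/7^3⌋ = ⌊1277/343⌋ = 3
(the next term ⌊1277/7^4⌋ = 0, terminating the sum). Summing: v_7(1277!) = 182 + 26 + 3 = 211.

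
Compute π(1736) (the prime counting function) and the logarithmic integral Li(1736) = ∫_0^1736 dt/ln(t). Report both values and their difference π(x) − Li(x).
π(1736) = 270;  Li(1736) ≈ 279.76;  π(x) − Li(x) ≈ -9.76.

Direct count of primes ≤ 1736 gives π(1736) = 270. Numerical evaluation of the logarithmic integral gives Li(1736) ≈ 279.76. The difference π(x) − Li(x) ≈ -9.76 is typically negative for small/moderate x (Li(x) overestimates), though Littlewood's theorem shows this sign changes infinitely often.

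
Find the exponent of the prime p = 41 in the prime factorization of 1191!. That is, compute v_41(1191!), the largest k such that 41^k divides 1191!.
v_41(1191!) = 29

Legendre's formula: v_p(n!) = Σ_{k ≥ 1} ⌊n / p^k⌋. For p = 41, n = 1191, the terms are:
  ⌊1191/41^1⌋ = ⌊1191/41⌋ = 29
(the next term ⌊1191/41^2⌋ = 0, terminating the sum). Summing: v_41(1191!) = 29 = 29.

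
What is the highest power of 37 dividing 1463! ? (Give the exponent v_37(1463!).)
v_37(1463!) = 40

Legendre's formula: v_p(n!) = Σ_{k ≥ 1} ⌊n / p^k⌋. For p = 37, n = 1463, the terms are:
  ⌊1463/37^1⌋ = ⌊1463/37⌋ = 39
  ⌊1463/37^2⌋ = ⌊1463/1369⌋ = 1
(the next term ⌊1463/37^3⌋ = 0, terminating the sum). Summing: v_37(1463!) = 39 + 1 = 40.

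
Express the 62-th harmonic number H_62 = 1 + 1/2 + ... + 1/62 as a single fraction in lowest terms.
H_62 = 928551009361054917576341971/197044480683803711251893600

Direct summation: H_62 = 1 + 1/2 + ... + 1/62. The least common denominator is lcm(1, ..., 62) = 591133442051411133755680800; over this denominator the numerator is 591133442051411133755680800 + 295566721025705566877840400 + 197044480683803711251893600 + 147783360512852783438920200 + 118226688410282226751136160 + 98522240341901855625946800 + 84447634578773019107954400 + 73891680256426391719460100 + 65681493561267903750631200 + 59113344205141113375568080 + 53739403822855557614152800 + 49261120170950927812973400 + 45471803234723933365821600 + 42223817289386509553977200 + 39408896136760742250378720 + 36945840128213195859730050 + 34772555414788890220922400 + 32840746780633951875315600 + 31112286423758480723983200 + 29556672102570556687784040 + 28149211526257673035984800 + 26869701911427778807076400 + 25701454002235266685029600 + 24630560085475463906486700 + 23645337682056445350227232 + 22735901617361966682910800 + 21893831187089301250210400 + 21111908644693254776988600 + 20383911794876245991575200 + 19704448068380371125189360 + 19068820711335843024376800 + 18472920064106597929865025 + 17913134607618519204717600 + 17386277707394445110461200 + 16889526915754603821590880 + 16420373390316975937657800 + 15976579514903003615018400 + 15556143211879240361991600 + 15157267744907977788607200 + 14778336051285278343892020 + 14417888830522222774528800 + 14074605763128836517992400 + 13747289350032817064085600 + 13434850955713889403538200 + 13136298712253580750126240 + 12850727001117633342514800 + 12577307277689598590546400 + 12315280042737731953243350 + 12063947796967574158279200 + 11822668841028222675113616 + 11590851804929630073640800 + 11367950808680983341455400 + 11153461170781342146333600 + 10946915593544650625105200 + 10747880764571111522830560 + 10555954322346627388494300 + 10370762141252826907994400 + 10191955897438122995787600 + 10019210882227307351791200 + 9852224034190185562594680 + 9690712164777231700912800 + 9534410355667921512188400 = 2785653028083164752729025913, so H_62 = 2785653028083164752729025913/591133442051411133755680800; reducing by gcd(2785653028083164752729025913, 591133442051411133755680800) = 3 gives 928551009361054917576341971/197044480683803711251893600 ≈ 4.71239. (The PNT-adjacent estimate ln(62) + γ ≈ 4.70435 matches within O(1/n).)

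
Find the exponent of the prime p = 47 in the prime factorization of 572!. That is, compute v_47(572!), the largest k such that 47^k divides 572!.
v_47(572!) = 12

Legendre's formula: v_p(n!) = Σ_{k ≥ 1} ⌊n / p^k⌋. For p = 47, n = 572, the terms are:
  ⌊572/47^1⌋ = ⌊572/47⌋ = 12
(the next term ⌊572/47^2⌋ = 0, terminating the sum). Summing: v_47(572!) = 12 = 12.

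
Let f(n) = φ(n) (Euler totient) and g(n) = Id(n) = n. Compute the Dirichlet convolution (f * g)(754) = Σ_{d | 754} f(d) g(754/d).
(φ * Id)(754) = 4275

Divisors of 754: [1, 2, 13, 26, 29, 58, 377, 754]. For each d | 754:
  d = 1: φ(1) · Id(754/1) = 1 · 754 = 754
  d = 2: φ(2) · Id(754/2) = 1 · 377 = 377
  d = 13: φ(13) · Id(754/13) = 12 · 58 = 696
  d = 26: φ(26) · Id(754/26) = 12 · 29 = 348
  d = 29: φ(29) · Id(754/29) = 28 · 26 = 728
  d = 58: φ(58) · Id(754/58) = 28 · 13 = 364
  d = 377: φ(377) · Id(754/377) = 336 · 2 = 672
  d = 754: φ(754) · Id(754/754) = 336 · 1 = 336
Summing: (φ * Id)(754) = 754 + 377 + 696 + 348 + 728 + 364 + 672 + 336 = 4275.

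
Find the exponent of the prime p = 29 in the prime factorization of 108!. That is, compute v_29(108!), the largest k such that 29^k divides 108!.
v_29(108!) = 3

Legendre's formula: v_p(n!) = Σ_{k ≥ 1} ⌊n / p^k⌋. For p = 29, n = 108, the terms are:
  ⌊108/29^1⌋ = ⌊108/29⌋ = 3
(the next term ⌊108/29^2⌋ = 0, terminating the sum). Summing: v_29(108!) = 3 = 3.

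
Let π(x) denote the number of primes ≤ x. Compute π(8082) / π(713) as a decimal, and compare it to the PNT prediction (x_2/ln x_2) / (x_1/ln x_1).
π(8082)/π(713) = 1015/127 ≈ 7.9921;  PNT prediction ≈ 8.2764.

π(713) = 127 and π(8082) = 1015, so π(8082)/π(713) ≈ 7.9921. The PNT-predicted ratio is (8082/ln(8082)) / (713/ln(713)) ≈ 8.2764. The two agree to within a few percent, as expected.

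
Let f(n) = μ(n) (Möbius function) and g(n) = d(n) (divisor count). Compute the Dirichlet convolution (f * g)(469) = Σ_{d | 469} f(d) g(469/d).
(μ * d)(469) = 1

Divisors of 469: [1, 7, 67, 469]. For each d | 469:
  d = 1: μ(1) · d(469/1) = 1 · 4 = 4
  d = 7: μ(7) · d(469/7) = -1 · 2 = -2
  d = 67: μ(67) · d(469/67) = -1 · 2 = -2
  d = 469: μ(469) · d(469/469) = 1 · 1 = 1
Summing: (μ * d)(469) = 4 + -2 + -2 + 1 = 1.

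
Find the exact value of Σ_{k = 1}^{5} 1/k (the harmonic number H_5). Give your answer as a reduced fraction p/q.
H_5 = 137/60

Direct summation: H_5 = 1 + 1/2 + ... + 1/5. The least common denominator is lcm(1, ..., 5) = 60; over this denominator the numerator is 60 + 30 + 20 + 15 + 12 = 137, so H_5 = 137/60 (already in lowest terms) ≈ 2.28333. (The PNT-adjacent estimate ln(5) + γ ≈ 2.18665 matches within O(1/n).)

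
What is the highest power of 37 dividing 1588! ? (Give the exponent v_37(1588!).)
v_37(1588!) = 43

Legendre's formula: v_p(n!) = Σ_{k ≥ 1} ⌊n / p^k⌋. For p = 37, n = 1588, the terms are:
  ⌊1588/37^1⌋ = ⌊1588/37⌋ = 42
  ⌊1588/37^2⌋ = ⌊1588/1369⌋ = 1
(the next term ⌊1588/37^3⌋ = 0, terminating the sum). Summing: v_37(1588!) = 42 + 1 = 43.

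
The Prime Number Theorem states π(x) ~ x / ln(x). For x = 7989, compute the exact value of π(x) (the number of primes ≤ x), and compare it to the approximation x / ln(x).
π(7989) = 1006;  x/ln(x) ≈ 889.07;  relative error ≈ 11.62%.

Directly count primes up to 7989: π(7989) = 1006. The PNT approximation gives 7989/ln(7989) ≈ 7989/8.98582 ≈ 889.07. Relative error (π(x) − x/ln(x)) / π(x) ≈ 11.62%; the approximation is known to undercount slightly (Li(x) is a better estimate).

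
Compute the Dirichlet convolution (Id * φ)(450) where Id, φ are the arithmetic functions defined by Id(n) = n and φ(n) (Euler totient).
(Id * φ)(450) = 4095

Divisors of 450: [1, 2, 3, 5, 6, 9, 10, 15, 18, 25, 30, 45, 50, 75, 90, 150, 225, 450]. For each d | 450:
  d = 1: Id(1) · φ(450/1) = 1 · 120 = 120
  d = 2: Id(2) · φ(450/2) = 2 · 120 = 240
  d = 3: Id(3) · φ(450/3) = 3 · 40 = 120
  d = 5: Id(5) · φ(450/5) = 5 · 24 = 120
  d = 6: Id(6) · φ(450/6) = 6 · 40 = 240
  d = 9: Id(9) · φ(450/9) = 9 · 20 = 180
  d = 10: Id(10) · φ(450/10) = 10 · 24 = 240
  d = 15: Id(15) · φ(450/15) = 15 · 8 = 120
  d = 18: Id(18) · φ(450/18) = 18 · 20 = 360
  d = 25: Id(25) · φ(450/25) = 25 · 6 = 150
  d = 30: Id(30) · φ(450/30) = 30 · 8 = 240
  d = 45: Id(45) · φ(450/45) = 45 · 4 = 180
  d = 50: Id(50) · φ(450/50) = 50 · 6 = 300
  d = 75: Id(75) · φ(450/75) = 75 · 2 = 150
  d = 90: Id(90) · φ(450/90) = 90 · 4 = 360
  d = 150: Id(150) · φ(450/150) = 150 · 2 = 300
  d = 225: Id(225) · φ(450/225) = 225 · 1 = 225
  d = 450: Id(450) · φ(450/450) = 450 · 1 = 450
Summing: (Id * φ)(450) = 120 + 240 + 120 + 120 + 240 + 180 + 240 + 120 + 360 + 150 + 240 + 180 + 300 + 150 + 360 + 300 + 225 + 450 = 4095.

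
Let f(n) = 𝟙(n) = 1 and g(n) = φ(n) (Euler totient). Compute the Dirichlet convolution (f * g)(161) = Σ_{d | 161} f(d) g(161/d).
(𝟙 * φ)(161) = 161

Divisors of 161: [1, 7, 23, 161]. For each d | 161:
  d = 1: 𝟙(1) · φ(161/1) = 1 · 132 = 132
  d = 7: 𝟙(7) · φ(161/7) = 1 · 22 = 22
  d = 23: 𝟙(23) · φ(161/23) = 1 · 6 = 6
  d = 161: 𝟙(161) · φ(161/161) = 1 · 1 = 1
Summing: (𝟙 * φ)(161) = 132 + 22 + 6 + 1 = 161.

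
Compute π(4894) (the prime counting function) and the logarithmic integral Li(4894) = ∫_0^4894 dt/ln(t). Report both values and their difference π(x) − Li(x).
π(4894) = 654;  Li(4894) ≈ 671.82;  π(x) − Li(x) ≈ -17.82.

Direct count of primes ≤ 4894 gives π(4894) = 654. Numerical evaluation of the logarithmic integral gives Li(4894) ≈ 671.82. The difference π(x) − Li(x) ≈ -17.82 is typically negative for small/moderate x (Li(x) overestimates), though Littlewood's theorem shows this sign changes infinitely often.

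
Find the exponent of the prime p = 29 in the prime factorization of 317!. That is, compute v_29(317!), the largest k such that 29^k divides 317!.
v_29(317!) = 10

Legendre's formula: v_p(n!) = Σ_{k ≥ 1} ⌊n / p^k⌋. For p = 29, n = 317, the terms are:
  ⌊317/29^1⌋ = ⌊317/29⌋ = 10
(the next term ⌊317/29^2⌋ = 0, terminating the sum). Summing: v_29(317!) = 10 = 10.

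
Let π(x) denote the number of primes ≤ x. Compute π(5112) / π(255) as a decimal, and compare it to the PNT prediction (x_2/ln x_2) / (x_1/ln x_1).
π(5112)/π(255) = 683/54 ≈ 12.6481;  PNT prediction ≈ 13.0087.

π(255) = 54 and π(5112) = 683, so π(5112)/π(255) ≈ 12.6481. The PNT-predicted ratio is (5112/ln(5112)) / (255/ln(255)) ≈ 13.0087. The two agree to within a few percent, as expected.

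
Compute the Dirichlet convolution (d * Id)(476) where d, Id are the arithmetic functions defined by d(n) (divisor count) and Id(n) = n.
(d * Id)(476) = 1881

Divisors of 476: [1, 2, 4, 7, 14, 17, 28, 34, 68, 119, 238, 476]. For each d | 476:
  d = 1: d(1) · Id(476/1) = 1 · 476 = 476
  d = 2: d(2) · Id(476/2) = 2 · 238 = 476
  d = 4: d(4) · Id(476/4) = 3 · 119 = 357
  d = 7: d(7) · Id(476/7) = 2 · 68 = 136
  d = 14: d(14) · Id(476/14) = 4 · 34 = 136
  d = 17: d(17) · Id(476/17) = 2 · 28 = 56
  d = 28: d(28) · Id(476/28) = 6 · 17 = 102
  d = 34: d(34) · Id(476/34) = 4 · 14 = 56
  d = 68: d(68) · Id(476/68) = 6 · 7 = 42
  d = 119: d(119) · Id(476/119) = 4 · 4 = 16
  d = 238: d(238) · Id(476/238) = 8 · 2 = 16
  d = 476: d(476) · Id(476/476) = 12 · 1 = 12
Summing: (d * Id)(476) = 476 + 476 + 357 + 136 + 136 + 56 + 102 + 56 + 42 + 16 + 16 + 12 = 1881.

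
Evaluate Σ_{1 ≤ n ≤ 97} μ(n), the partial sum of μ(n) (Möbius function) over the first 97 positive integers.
Σ_{n ≤ 97} μ(n) = 1

Compute μ(n) for each 1 ≤ n ≤ 97: μ(1) = 1, μ(2) = -1, μ(3) = -1, μ(4) = 0, μ(5) = -1, μ(6) = 1, μ(7) = -1, μ(8) = 0, μ(9) = 0, μ(10) = 1, μ(11) = -1, μ(12) = 0, μ(13) = -1, μ(14) = 1, μ(15) = 1, μ(16) = 0, μ(17) = -1, μ(18) = 0, μ(19) = -1, μ(20) = 0, μ(21) = 1, μ(22) = 1, μ(23) = -1, μ(24) = 0, μ(25) = 0, μ(26) = 1, μ(27) = 0, μ(28) = 0, μ(29) = -1, μ(30) = -1, μ(31) = -1, μ(32) = 0, μ(33) = 1, μ(34) = 1, μ(35) = 1, μ(36) = 0, μ(37) = -1, μ(38) = 1, μ(39) = 1, μ(40) = 0, μ(41) = -1, μ(42) = -1, μ(43) = -1, μ(44) = 0, μ(45) = 0, μ(46) = 1, μ(47) = -1, μ(48) = 0, μ(49) = 0, μ(50) = 0, μ(51) = 1, μ(52) = 0, μ(53) = -1, μ(54) = 0, μ(55) = 1, μ(56) = 0, μ(57) = 1, μ(58) = 1, μ(59) = -1, μ(60) = 0, μ(61) = -1, μ(62) = 1, μ(63) = 0, μ(64) = 0, μ(65) = 1, μ(66) = -1, μ(67) = -1, μ(68) = 0, μ(69) = 1, μ(70) = -1, μ(71) = -1, μ(72) = 0, μ(73) = -1, μ(74) = 1, μ(75) = 0, μ(76) = 0, μ(77) = 1, μ(78) = -1, μ(79) = -1, μ(80) = 0, μ(81) = 0, μ(82) = 1, μ(83) = -1, μ(84) = 0, μ(85) = 1, μ(86) = 1, μ(87) = 1, μ(88) = 0, μ(89) = -1, μ(90) = 0, μ(91) = 1, μ(92) = 0, μ(93) = 1, μ(94) = 1, μ(95) = 1, μ(96) = 0, μ(97) = -1. Summing all 97 values: 1. (Mertens function M(x) = Σ_{n ≤ x} μ(n); on average M(x) should be small (PNT ⟺ M(x) = o(x)).)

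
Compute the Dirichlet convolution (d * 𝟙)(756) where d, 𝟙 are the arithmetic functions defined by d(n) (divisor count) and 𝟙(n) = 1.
(d * 𝟙)(756) = 180

Divisors of 756: [1, 2, 3, 4, 6, 7, 9, 12, 14, 18, 21, 27, 28, 36, 42, 54, 63, 84, 108, 126, 189, 252, 378, 756]. For each d | 756:
  d = 1: d(1) · 𝟙(756/1) = 1 · 1 = 1
  d = 2: d(2) · 𝟙(756/2) = 2 · 1 = 2
  d = 3: d(3) · 𝟙(756/3) = 2 · 1 = 2
  d = 4: d(4) · 𝟙(756/4) = 3 · 1 = 3
  d = 6: d(6) · 𝟙(756/6) = 4 · 1 = 4
  d = 7: d(7) · 𝟙(756/7) = 2 · 1 = 2
  d = 9: d(9) · 𝟙(756/9) = 3 · 1 = 3
  d = 12: d(12) · 𝟙(756/12) = 6 · 1 = 6
  d = 14: d(14) · 𝟙(756/14) = 4 · 1 = 4
  d = 18: d(18) · 𝟙(756/18) = 6 · 1 = 6
  d = 21: d(21) · 𝟙(756/21) = 4 · 1 = 4
  d = 27: d(27) · 𝟙(756/27) = 4 · 1 = 4
  d = 28: d(28) · 𝟙(756/28) = 6 · 1 = 6
  d = 36: d(36) · 𝟙(756/36) = 9 · 1 = 9
  d = 42: d(42) · 𝟙(756/42) = 8 · 1 = 8
  d = 54: d(54) · 𝟙(756/54) = 8 · 1 = 8
  d = 63: d(63) · 𝟙(756/63) = 6 · 1 = 6
  d = 84: d(84) · 𝟙(756/84) = 12 · 1 = 12
  d = 108: d(108) · 𝟙(756/108) = 12 · 1 = 12
  d = 126: d(126) · 𝟙(756/126) = 12 · 1 = 12
  d = 189: d(189) · 𝟙(756/189) = 8 · 1 = 8
  d = 252: d(252) · 𝟙(756/252) = 18 · 1 = 18
  d = 378: d(378) · 𝟙(756/378) = 16 · 1 = 16
  d = 756: d(756) · 𝟙(756/756) = 24 · 1 = 24
Summing: (d * 𝟙)(756) = 1 + 2 + 2 + 3 + 4 + 2 + 3 + 6 + 4 + 6 + 4 + 4 + 6 + 9 + 8 + 8 + 6 + 12 + 12 + 12 + 8 + 18 + 16 + 24 = 180.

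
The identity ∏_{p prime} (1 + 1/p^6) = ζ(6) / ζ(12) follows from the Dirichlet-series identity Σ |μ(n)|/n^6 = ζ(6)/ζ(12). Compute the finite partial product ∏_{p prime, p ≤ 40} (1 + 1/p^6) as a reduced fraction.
∏ = 1409064908372656074115629844532678533864664016937571914400/1385384845877129271600296064992669038424816672643778985121

The primes p ≤ 40 are [2, 3, 5, 7, 11, 13, 17, 19, 23, 29, 31, 37]. For each, (1 + 1/p^6) = (p^6 + 1)/p^6. Multiplying these fractions over p ∈ [2, 3, 5, 7, 11, 13, 17, 19, 23, 29, 31, 37] gives 1409064908372656074115629844532678533864664016937571914400/1385384845877129271600296064992669038424816672643778985121. (In the limit P → ∞ this tends to ζ(6)/ζ(12).)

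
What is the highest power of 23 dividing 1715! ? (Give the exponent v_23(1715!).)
v_23(1715!) = 77

Legendre's formula: v_p(n!) = Σ_{k ≥ 1} ⌊n / p^k⌋. For p = 23, n = 1715, the terms are:
  ⌊1715/23^1⌋ = ⌊1715/23⌋ = 74
  ⌊1715/23^2⌋ = ⌊1715/529⌋ = 3
(the next term ⌊1715/23^3⌋ = 0, terminating the sum). Summing: v_23(1715!) = 74 + 3 = 77.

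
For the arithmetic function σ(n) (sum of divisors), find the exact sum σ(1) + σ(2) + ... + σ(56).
Σ_{n ≤ 56} σ(n) = 2616

Compute σ(n) for each 1 ≤ n ≤ 56: σ(1) = 1, σ(2) = 3, σ(3) = 4, σ(4) = 7, σ(5) = 6, σ(6) = 12, σ(7) = 8, σ(8) = 15, σ(9) = 13, σ(10) = 18, σ(11) = 12, σ(12) = 28, σ(13) = 14, σ(14) = 24, σ(15) = 24, σ(16) = 31, σ(17) = 18, σ(18) = 39, σ(19) = 20, σ(20) = 42, σ(21) = 32, σ(22) = 36, σ(23) = 24, σ(24) = 60, σ(25) = 31, σ(26) = 42, σ(27) = 40, σ(28) = 56, σ(29) = 30, σ(30) = 72, σ(31) = 32, σ(32) = 63, σ(33) = 48, σ(34) = 54, σ(35) = 48, σ(36) = 91, σ(37) = 38, σ(38) = 60, σ(39) = 56, σ(40) = 90, σ(41) = 42, σ(42) = 96, σ(43) = 44, σ(44) = 84, σ(45) = 78, σ(46) = 72, σ(47) = 48, σ(48) = 124, σ(49) = 57, σ(50) = 93, σ(51) = 72, σ(52) = 98, σ(53) = 54, σ(54) = 120, σ(55) = 72, σ(56) = 120. Summing all 56 values: 2616. (Average order: Σ_{n ≤ x} σ(n) ~ (π²/12) x². For x = 56, (π²/12)·56² ≈ 2579.26.)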